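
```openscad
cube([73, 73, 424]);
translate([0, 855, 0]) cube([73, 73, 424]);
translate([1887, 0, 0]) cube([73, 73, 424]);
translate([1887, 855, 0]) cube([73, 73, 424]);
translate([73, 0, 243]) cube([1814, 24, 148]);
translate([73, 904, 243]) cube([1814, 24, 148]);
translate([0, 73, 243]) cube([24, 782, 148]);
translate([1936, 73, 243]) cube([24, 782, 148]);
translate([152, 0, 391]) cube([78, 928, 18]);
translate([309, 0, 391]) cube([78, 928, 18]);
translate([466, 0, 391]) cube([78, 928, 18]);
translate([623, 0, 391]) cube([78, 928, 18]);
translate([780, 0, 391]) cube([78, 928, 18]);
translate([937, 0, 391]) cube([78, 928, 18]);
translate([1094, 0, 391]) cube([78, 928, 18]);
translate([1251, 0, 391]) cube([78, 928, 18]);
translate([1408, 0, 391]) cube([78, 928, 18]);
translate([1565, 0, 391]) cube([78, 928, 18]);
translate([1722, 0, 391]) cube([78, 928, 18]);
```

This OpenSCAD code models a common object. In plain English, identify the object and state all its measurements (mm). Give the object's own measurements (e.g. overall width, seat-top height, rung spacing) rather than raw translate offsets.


A bed frame 1960 mm long (x) by 928 mm wide (y). Four 73×73 mm corner posts, 424 mm tall, at the corners of the footprint. Four rails of 24 mm thickness and 148 mm height run between adjacent posts with their undersides at z = 243 mm, their outer faces flush with the outside of the frame (the two x-running rails run between the posts' inner faces; the two y-running rails run between the posts' inner faces). 11 slats, each 78 mm wide (x) and 18 mm thick, lie across the top of the two x-running rails, running the full 928 mm width of the frame in y; along x they sit between the end posts with a 79 mm gap after the −x posts and between neighbouring slats, leaving 87 mm before the +x posts.


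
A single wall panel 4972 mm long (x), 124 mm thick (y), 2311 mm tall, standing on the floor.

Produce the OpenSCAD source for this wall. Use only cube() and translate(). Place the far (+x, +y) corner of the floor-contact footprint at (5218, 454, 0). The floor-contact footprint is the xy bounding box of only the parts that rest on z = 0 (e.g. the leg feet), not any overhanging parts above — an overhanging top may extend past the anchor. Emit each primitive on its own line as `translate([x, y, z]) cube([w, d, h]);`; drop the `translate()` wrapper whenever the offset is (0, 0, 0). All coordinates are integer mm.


translate([246, 330, 0]) cube([4972, 124, 2311]);


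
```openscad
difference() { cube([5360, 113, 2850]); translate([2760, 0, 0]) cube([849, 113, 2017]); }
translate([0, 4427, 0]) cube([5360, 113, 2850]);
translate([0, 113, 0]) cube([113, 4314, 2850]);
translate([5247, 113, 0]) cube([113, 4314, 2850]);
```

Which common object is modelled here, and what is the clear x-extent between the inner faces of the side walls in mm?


A single room. The interior width is 5134 mm.

Four walls enclosing a rectangle with a door in the front wall — a room. Outside width 5360 minus two 113 mm walls gives 5134 mm.


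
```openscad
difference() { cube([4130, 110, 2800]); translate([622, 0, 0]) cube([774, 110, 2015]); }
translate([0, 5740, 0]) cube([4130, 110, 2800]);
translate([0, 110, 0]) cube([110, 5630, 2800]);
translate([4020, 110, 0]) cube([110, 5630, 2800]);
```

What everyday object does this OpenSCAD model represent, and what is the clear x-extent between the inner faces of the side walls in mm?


A single room. The interior width is 3910 mm.

Four walls enclosing a rectangle with a door in the front wall — a room. Outside width 4130 minus two 110 mm walls gives 3910 mm.


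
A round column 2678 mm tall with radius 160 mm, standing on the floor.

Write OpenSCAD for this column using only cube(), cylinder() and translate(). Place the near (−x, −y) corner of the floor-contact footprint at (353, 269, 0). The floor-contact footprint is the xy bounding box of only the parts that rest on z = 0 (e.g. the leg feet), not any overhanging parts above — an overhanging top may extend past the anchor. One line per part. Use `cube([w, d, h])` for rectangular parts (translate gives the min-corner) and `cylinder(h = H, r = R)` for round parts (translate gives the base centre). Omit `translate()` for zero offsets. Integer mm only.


translate([513, 429, 0]) cylinder(h = 2678, r = 160);


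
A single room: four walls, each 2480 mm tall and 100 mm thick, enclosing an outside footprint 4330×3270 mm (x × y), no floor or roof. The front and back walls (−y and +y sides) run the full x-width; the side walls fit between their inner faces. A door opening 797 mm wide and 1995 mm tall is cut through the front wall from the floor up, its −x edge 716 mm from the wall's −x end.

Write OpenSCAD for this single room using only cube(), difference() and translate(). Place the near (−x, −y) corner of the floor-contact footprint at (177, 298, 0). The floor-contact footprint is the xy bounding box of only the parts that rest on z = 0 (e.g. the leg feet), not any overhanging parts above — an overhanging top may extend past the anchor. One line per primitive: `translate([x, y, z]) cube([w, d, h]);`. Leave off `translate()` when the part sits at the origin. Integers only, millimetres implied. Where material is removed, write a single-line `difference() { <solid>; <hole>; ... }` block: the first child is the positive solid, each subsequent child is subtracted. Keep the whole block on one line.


difference() { translate([177, 298, 0]) cube([4330, 100, 2480]); translate([893, 298, 0]) cube([797, 100, 1995]); }
translate([177, 3468, 0]) cube([4330, 100, 2480]);
translate([177, 398, 0]) cube([100, 3070, 2480]);
translate([4407, 398, 0]) cube([100, 3070, 2480]);


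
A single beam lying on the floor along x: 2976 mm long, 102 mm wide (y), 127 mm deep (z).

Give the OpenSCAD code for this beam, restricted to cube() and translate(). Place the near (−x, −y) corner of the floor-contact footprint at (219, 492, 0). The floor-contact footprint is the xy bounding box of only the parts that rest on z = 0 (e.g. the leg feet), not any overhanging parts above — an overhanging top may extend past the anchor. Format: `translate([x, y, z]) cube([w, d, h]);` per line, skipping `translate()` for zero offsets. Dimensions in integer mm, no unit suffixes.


translate([219, 492, 0]) cube([2976, 102, 127]);


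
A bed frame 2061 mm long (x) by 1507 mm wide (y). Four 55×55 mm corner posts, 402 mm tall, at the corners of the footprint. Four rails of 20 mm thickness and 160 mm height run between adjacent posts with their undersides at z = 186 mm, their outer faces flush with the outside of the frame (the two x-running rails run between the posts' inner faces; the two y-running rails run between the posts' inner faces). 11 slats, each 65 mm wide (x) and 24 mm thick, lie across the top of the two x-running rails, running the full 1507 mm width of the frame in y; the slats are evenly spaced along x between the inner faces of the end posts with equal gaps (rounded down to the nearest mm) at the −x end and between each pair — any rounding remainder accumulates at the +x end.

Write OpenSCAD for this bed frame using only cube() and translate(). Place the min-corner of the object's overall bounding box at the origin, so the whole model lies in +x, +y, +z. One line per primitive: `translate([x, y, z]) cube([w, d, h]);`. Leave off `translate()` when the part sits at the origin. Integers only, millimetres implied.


cube([55, 55, 402]);
translate([0, 1452, 0]) cube([55, 55, 402]);
translate([2006, 0, 0]) cube([55, 55, 402]);
translate([2006, 1452, 0]) cube([55, 55, 402]);
translate([55, 0, 186]) cube([1951, 20, 160]);
translate([55, 1487, 186]) cube([1951, 20, 160]);
translate([0, 55, 186]) cube([20, 1397, 160]);
translate([2041, 55, 186]) cube([20, 1397, 160]);
translate([158, 0, 346]) cube([65, 1507, 24]);
translate([326, 0, 346]) cube([65, 1507, 24]);
translate([494, 0, 346]) cube([65, 1507, 24]);
translate([662, 0, 346]) cube([65, 1507, 24]);
translate([830, 0, 346]) cube([65, 1507, 24]);
translate([998, 0, 346]) cube([65, 1507, 24]);
translate([1166, 0, 346]) cube([65, 1507, 24]);
translate([1334, 0, 346]) cube([65, 1507, 24]);
translate([1502, 0, 346]) cube([65, 1507, 24]);
translate([1670, 0, 346]) cube([65, 1507, 24]);
translate([1838, 0, 346]) cube([65, 1507, 24]);


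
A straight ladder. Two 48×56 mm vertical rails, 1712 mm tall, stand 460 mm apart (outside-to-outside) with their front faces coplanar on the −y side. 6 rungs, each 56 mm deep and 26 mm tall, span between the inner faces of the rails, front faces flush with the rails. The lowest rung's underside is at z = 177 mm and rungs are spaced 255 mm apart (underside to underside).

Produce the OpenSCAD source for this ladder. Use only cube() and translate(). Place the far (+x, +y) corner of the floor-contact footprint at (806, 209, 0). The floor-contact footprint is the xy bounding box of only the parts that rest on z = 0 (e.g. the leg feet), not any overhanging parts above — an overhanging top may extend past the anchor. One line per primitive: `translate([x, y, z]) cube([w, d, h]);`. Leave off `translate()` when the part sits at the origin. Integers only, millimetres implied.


translate([346, 153, 0]) cube([48, 56, 1712]);
translate([758, 153, 0]) cube([48, 56, 1712]);
translate([394, 153, 177]) cube([364, 56, 26]);
translate([394, 153, 432]) cube([364, 56, 26]);
translate([394, 153, 687]) cube([364, 56, 26]);
translate([394, 153, 942]) cube([364, 56, 26]);
translate([394, 153, 1197]) cube([364, 56, 26]);
translate([394, 153, 1452]) cube([364, 56, 26]);


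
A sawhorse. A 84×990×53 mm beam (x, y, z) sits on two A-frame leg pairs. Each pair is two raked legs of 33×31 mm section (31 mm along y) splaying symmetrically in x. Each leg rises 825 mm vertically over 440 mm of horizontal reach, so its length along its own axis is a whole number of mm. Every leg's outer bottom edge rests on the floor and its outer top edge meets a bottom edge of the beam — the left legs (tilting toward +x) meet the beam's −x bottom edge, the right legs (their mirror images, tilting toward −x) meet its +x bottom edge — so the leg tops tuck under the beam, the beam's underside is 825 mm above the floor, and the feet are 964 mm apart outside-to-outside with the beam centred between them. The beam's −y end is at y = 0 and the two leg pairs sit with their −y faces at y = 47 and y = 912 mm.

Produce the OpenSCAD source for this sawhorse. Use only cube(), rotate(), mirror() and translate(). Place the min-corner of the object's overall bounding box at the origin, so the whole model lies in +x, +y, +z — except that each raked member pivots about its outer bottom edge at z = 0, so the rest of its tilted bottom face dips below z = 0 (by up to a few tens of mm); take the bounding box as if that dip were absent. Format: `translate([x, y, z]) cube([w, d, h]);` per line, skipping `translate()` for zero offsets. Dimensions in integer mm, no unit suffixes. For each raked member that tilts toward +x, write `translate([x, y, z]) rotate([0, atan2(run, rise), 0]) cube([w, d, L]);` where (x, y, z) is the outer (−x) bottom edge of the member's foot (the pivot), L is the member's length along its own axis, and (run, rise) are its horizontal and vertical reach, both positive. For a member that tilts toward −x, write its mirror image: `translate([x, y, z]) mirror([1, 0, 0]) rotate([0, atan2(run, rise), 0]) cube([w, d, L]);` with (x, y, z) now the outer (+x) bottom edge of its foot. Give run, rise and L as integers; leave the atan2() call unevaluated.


translate([440, 0, 825]) cube([84, 990, 53]);
translate([0, 47, 0]) rotate([0, atan2(440, 825), 0]) cube([33, 31, 935]);
translate([964, 47, 0]) mirror([1, 0, 0]) rotate([0, atan2(440, 825), 0]) cube([33, 31, 935]);
translate([0, 912, 0]) rotate([0, atan2(440, 825), 0]) cube([33, 31, 935]);
translate([964, 912, 0]) mirror([1, 0, 0]) rotate([0, atan2(440, 825), 0]) cube([33, 31, 935]);


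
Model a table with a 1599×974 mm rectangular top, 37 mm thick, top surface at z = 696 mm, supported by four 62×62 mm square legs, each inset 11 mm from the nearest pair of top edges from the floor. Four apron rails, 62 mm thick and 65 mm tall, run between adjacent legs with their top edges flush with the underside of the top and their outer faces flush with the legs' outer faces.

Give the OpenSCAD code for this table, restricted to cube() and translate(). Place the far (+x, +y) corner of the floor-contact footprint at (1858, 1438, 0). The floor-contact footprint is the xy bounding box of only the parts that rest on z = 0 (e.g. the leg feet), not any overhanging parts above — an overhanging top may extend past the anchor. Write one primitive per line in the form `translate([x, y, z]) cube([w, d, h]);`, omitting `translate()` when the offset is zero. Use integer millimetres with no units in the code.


translate([270, 475, 659]) cube([1599, 974, 37]);
translate([281, 486, 0]) cube([62, 62, 659]);
translate([1796, 486, 0]) cube([62, 62, 659]);
translate([281, 1376, 0]) cube([62, 62, 659]);
translate([1796, 1376, 0]) cube([62, 62, 659]);
translate([343, 486, 594]) cube([1453, 62, 65]);
translate([343, 1376, 594]) cube([1453, 62, 65]);
translate([281, 548, 594]) cube([62, 828, 65]);
translate([1796, 548, 594]) cube([62, 828, 65]);


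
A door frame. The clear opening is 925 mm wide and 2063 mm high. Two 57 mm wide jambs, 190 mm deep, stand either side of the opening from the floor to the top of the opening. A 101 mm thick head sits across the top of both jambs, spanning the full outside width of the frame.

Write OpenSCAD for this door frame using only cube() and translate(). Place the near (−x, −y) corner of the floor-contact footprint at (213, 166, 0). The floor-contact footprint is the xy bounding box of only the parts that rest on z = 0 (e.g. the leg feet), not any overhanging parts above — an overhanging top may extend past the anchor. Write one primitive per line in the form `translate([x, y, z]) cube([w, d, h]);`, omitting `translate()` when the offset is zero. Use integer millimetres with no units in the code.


translate([213, 166, 0]) cube([57, 190, 2063]);
translate([1195, 166, 0]) cube([57, 190, 2063]);
translate([213, 166, 2063]) cube([1039, 190, 101]);


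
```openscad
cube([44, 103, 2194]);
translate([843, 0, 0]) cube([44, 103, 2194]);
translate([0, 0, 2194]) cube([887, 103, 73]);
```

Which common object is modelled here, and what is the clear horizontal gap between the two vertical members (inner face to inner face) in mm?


A door frame. The clear opening width is 799 mm.

Two 2194 mm tall posts with a header on top — a door frame. The left jamb is 44 mm wide at x = 0; the right jamb starts at x = 843. The clear opening is 843 − 44 = 799 mm.


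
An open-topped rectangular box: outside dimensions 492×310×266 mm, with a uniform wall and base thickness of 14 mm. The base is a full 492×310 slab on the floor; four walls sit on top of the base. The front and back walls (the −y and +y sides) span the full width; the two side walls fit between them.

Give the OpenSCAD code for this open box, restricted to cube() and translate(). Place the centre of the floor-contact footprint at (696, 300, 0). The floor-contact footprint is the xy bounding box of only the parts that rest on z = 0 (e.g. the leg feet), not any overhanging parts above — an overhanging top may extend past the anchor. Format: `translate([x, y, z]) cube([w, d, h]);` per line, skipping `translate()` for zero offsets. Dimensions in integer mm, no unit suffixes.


translate([450, 145, 0]) cube([492, 310, 14]);
translate([450, 145, 14]) cube([492, 14, 252]);
translate([450, 441, 14]) cube([492, 14, 252]);
translate([450, 159, 14]) cube([14, 282, 252]);
translate([928, 159, 14]) cube([14, 282, 252]);


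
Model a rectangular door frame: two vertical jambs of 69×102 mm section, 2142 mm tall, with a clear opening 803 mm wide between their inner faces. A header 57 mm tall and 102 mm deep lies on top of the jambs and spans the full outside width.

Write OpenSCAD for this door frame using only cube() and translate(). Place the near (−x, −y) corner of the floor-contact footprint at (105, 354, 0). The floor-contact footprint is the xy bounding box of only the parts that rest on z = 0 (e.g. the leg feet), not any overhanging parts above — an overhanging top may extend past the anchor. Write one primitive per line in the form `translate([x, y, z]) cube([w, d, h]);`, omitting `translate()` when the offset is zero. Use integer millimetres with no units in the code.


translate([105, 354, 0]) cube([69, 102, 2142]);
translate([977, 354, 0]) cube([69, 102, 2142]);
translate([105, 354, 2142]) cube([941, 102, 57]);


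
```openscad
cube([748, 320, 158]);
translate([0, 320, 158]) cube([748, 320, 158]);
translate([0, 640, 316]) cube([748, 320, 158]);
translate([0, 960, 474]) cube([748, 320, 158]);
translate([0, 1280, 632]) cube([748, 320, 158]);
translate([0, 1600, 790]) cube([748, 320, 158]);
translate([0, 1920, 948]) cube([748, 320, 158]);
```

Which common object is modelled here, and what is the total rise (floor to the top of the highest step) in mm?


A staircase. The total rise is 1106 mm.

7 identical blocks, each offset up and back from the previous — a staircase. Each step is 158 mm tall and there are 7 of them, so the total rise is 7 × 158 = 1106 mm.


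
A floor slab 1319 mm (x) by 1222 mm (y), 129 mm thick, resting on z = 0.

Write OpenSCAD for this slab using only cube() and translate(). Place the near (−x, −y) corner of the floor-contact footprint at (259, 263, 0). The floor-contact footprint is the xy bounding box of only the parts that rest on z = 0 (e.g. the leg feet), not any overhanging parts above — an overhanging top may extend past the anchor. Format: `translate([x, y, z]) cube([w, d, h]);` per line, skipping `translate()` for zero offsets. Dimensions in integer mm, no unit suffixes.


translate([259, 263, 0]) cube([1319, 1222, 129]);


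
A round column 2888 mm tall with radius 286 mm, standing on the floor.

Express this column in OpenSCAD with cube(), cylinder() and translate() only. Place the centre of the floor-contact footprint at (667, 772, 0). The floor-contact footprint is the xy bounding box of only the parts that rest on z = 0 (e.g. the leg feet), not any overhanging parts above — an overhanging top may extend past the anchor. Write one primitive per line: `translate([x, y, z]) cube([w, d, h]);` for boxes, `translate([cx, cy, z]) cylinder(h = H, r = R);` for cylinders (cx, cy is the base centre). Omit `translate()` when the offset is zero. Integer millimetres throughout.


translate([667, 772, 0]) cylinder(h = 2888, r = 286);


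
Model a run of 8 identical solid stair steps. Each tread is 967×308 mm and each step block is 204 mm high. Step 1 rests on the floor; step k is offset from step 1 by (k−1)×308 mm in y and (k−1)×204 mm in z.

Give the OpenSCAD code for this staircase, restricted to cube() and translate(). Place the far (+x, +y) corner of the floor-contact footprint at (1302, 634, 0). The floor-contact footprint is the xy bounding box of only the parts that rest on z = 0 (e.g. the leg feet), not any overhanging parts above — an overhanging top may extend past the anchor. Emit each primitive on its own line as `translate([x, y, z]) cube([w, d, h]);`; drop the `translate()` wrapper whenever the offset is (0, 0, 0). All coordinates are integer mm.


translate([335, 326, 0]) cube([967, 308, 204]);
translate([335, 634, 204]) cube([967, 308, 204]);
translate([335, 942, 408]) cube([967, 308, 204]);
translate([335, 1250, 612]) cube([967, 308, 204]);
translate([335, 1558, 816]) cube([967, 308, 204]);
translate([335, 1866, 1020]) cube([967, 308, 204]);
translate([335, 2174, 1224]) cube([967, 308, 204]);
translate([335, 2482, 1428]) cube([967, 308, 204]);


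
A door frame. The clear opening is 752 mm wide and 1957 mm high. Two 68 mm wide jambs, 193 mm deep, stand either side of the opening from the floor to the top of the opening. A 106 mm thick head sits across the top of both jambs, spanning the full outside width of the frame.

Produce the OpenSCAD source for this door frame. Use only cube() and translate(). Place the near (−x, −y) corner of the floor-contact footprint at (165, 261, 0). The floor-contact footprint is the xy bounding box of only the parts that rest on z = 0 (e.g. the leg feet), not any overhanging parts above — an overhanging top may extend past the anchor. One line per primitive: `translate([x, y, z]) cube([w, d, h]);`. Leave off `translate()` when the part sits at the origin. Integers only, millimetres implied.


translate([165, 261, 0]) cube([68, 193, 1957]);
translate([985, 261, 0]) cube([68, 193, 1957]);
translate([165, 261, 1957]) cube([888, 193, 106]);


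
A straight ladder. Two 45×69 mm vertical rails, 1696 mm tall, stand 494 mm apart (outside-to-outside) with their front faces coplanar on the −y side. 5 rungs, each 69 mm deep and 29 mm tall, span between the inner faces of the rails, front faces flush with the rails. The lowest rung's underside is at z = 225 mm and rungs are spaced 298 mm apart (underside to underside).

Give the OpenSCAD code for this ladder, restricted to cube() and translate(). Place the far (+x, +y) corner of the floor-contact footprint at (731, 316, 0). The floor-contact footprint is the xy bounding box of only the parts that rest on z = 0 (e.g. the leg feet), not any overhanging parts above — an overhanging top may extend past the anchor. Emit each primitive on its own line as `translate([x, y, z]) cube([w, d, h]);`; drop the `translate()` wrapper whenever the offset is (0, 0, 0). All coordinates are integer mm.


translate([237, 247, 0]) cube([45, 69, 1696]);
translate([686, 247, 0]) cube([45, 69, 1696]);
translate([282, 247, 225]) cube([404, 69, 29]);
translate([282, 247, 523]) cube([404, 69, 29]);
translate([282, 247, 821]) cube([404, 69, 29]);
translate([282, 247, 1119]) cube([404, 69, 29]);
translate([282, 247, 1417]) cube([404, 69, 29]);


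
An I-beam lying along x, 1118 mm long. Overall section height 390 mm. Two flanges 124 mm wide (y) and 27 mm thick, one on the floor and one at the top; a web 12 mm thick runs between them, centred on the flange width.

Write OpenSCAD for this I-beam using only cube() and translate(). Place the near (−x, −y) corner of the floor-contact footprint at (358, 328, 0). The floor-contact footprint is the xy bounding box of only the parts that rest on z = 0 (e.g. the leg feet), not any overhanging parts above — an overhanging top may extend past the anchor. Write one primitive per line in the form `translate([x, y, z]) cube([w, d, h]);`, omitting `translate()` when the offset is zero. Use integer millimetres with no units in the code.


translate([358, 328, 0]) cube([1118, 124, 27]);
translate([358, 384, 27]) cube([1118, 12, 336]);
translate([358, 328, 363]) cube([1118, 124, 27]);


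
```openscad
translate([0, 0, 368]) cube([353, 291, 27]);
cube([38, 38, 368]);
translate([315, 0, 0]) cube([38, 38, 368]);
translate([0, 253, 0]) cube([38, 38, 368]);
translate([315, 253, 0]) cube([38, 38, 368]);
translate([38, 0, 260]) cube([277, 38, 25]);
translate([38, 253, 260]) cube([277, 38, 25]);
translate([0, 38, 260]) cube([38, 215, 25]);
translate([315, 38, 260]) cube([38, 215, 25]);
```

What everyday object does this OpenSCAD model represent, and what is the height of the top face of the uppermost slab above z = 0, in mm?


A stool. The seat height is 395 mm.

A 353×291×27 slab at z = 368 on four corner posts — a stool. The seat top is 368 + 27 = 395 mm.


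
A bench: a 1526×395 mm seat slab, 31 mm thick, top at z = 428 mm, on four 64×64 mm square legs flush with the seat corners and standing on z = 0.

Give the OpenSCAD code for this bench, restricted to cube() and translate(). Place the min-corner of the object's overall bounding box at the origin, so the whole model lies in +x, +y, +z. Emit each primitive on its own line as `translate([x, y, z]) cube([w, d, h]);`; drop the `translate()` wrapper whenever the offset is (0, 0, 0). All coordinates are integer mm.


// leg_h = 428 − 31 = 397
translate([0, 0, 397]) cube([1526, 395, 31]);
cube([64, 64, 397]);
translate([0, 331, 0]) cube([64, 64, 397]);
translate([1462, 0, 0]) cube([64, 64, 397]);
translate([1462, 331, 0]) cube([64, 64, 397]);


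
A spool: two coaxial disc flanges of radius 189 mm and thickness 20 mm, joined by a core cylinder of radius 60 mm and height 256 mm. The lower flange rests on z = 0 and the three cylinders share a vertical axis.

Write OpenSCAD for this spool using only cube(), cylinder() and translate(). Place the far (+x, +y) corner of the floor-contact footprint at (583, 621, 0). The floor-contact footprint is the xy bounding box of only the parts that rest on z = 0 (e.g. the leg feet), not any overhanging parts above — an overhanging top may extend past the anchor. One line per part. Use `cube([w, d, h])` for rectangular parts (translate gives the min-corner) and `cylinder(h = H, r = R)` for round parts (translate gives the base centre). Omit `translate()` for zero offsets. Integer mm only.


translate([394, 432, 0]) cylinder(h = 20, r = 189);
translate([394, 432, 20]) cylinder(h = 256, r = 60);
translate([394, 432, 276]) cylinder(h = 20, r = 189);


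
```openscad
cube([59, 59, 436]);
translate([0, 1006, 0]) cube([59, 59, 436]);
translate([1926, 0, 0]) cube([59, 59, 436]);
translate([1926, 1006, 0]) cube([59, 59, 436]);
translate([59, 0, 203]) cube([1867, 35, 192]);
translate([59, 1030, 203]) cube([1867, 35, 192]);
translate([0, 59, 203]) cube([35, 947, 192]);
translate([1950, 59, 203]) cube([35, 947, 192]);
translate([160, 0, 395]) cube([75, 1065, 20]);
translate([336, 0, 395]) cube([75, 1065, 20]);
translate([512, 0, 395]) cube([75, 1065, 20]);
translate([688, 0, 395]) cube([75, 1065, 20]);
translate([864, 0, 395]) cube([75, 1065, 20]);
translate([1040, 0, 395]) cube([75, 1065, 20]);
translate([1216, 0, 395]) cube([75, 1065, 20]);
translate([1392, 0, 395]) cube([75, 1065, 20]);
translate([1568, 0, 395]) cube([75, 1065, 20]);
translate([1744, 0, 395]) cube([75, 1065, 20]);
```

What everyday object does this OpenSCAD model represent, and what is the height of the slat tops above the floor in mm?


A bed frame. The slat-top height is 415 mm.

Four posts, four rails, and a row of slats — a bed frame. Slats sit on the rails at z = 203 + 192 = 395; with slat thickness 20, the top is 415 mm.


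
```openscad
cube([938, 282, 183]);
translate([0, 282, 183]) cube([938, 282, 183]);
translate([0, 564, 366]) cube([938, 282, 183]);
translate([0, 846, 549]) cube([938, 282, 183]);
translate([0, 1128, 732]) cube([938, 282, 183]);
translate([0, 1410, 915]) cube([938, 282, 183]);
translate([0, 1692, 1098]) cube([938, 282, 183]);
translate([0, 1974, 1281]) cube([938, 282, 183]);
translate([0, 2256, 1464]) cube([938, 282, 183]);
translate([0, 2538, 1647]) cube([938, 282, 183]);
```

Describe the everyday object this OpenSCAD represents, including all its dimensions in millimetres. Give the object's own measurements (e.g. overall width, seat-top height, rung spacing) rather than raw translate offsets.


A straight staircase of 10 solid steps. Each step is 938 mm wide (x), 282 mm deep (y, the going) and 183 mm tall (the rise). The first step rests on the floor; each subsequent step sits one going further in +y and one rise higher in +z, directly behind and above the previous step with no overlap.


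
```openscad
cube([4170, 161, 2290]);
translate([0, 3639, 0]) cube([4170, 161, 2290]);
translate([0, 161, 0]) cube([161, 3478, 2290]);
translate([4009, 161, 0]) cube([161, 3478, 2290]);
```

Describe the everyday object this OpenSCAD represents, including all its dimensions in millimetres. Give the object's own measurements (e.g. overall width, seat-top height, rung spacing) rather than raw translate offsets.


The wall frame of a small rectangular building: four walls, each 2290 mm tall and 161 mm thick, enclosing a footprint 4170 mm (x) by 3800 mm (y) outside-to-outside, with no floor or roof. The front and back walls (the −y and +y sides) span the full width; the two side walls fit between them.


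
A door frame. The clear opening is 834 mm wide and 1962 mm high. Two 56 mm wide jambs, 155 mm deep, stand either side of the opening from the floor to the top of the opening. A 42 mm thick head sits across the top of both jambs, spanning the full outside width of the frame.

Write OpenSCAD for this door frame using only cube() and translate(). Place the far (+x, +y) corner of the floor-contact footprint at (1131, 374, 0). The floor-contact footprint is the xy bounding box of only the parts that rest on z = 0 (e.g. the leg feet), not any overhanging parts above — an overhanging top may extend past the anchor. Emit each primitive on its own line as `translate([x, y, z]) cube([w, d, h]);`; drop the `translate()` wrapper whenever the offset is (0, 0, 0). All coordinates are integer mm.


translate([185, 219, 0]) cube([56, 155, 1962]);
translate([1075, 219, 0]) cube([56, 155, 1962]);
translate([185, 219, 1962]) cube([946, 155, 42]);


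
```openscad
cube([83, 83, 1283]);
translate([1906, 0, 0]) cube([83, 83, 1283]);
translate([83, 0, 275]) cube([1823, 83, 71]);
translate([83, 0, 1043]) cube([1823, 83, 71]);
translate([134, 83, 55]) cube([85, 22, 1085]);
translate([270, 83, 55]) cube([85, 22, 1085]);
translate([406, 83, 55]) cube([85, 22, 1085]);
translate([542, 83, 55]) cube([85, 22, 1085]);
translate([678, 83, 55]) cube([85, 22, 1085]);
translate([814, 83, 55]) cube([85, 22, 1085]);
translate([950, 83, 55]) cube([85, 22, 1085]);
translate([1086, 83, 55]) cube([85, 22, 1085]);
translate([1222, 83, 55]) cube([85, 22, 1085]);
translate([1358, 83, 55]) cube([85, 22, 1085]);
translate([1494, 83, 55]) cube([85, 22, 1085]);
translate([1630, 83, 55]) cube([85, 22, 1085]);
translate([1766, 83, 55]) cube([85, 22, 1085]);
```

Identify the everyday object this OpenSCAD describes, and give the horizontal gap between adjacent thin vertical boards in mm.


A fence section. The picket gap is 51 mm.

Two posts, two rails, 13 pickets — a fence section. Span 1823 mm holds 13 pickets of 85 mm with 14 equal gaps: ⌊(1823 − 13·85) / 14⌋ = 51 mm.


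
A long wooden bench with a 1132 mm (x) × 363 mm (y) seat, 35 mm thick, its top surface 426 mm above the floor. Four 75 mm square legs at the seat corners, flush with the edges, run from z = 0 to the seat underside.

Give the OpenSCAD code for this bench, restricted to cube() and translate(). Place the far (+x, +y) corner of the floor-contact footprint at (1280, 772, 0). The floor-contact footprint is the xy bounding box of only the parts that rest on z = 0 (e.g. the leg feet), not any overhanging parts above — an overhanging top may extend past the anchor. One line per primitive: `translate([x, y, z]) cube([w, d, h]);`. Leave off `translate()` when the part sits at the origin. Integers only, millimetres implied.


// leg_h = 426 − 35 = 391
translate([148, 409, 391]) cube([1132, 363, 35]);
translate([148, 409, 0]) cube([75, 75, 391]);
translate([148, 697, 0]) cube([75, 75, 391]);
translate([1205, 409, 0]) cube([75, 75, 391]);
translate([1205, 697, 0]) cube([75, 75, 391]);


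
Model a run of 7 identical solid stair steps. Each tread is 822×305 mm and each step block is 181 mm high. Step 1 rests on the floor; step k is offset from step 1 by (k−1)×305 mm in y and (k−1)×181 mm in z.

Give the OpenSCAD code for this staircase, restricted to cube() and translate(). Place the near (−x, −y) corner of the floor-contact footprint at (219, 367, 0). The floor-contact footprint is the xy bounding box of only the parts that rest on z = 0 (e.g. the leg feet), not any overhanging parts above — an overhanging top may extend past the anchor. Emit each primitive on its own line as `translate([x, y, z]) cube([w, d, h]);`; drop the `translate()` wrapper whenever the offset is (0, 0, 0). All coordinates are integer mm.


translate([219, 367, 0]) cube([822, 305, 181]);
translate([219, 672, 181]) cube([822, 305, 181]);
translate([219, 977, 362]) cube([822, 305, 181]);
translate([219, 1282, 543]) cube([822, 305, 181]);
translate([219, 1587, 724]) cube([822, 305, 181]);
translate([219, 1892, 905]) cube([822, 305, 181]);
translate([219, 2197, 1086]) cube([822, 305, 181]);


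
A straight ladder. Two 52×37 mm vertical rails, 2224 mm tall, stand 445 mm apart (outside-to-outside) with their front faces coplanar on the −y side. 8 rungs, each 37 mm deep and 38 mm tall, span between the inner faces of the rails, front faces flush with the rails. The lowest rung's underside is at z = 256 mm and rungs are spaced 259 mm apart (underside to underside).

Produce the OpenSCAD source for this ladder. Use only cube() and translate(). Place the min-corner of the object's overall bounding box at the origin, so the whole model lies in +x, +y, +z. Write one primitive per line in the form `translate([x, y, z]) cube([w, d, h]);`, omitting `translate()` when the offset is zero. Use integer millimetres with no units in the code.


cube([52, 37, 2224]);
translate([393, 0, 0]) cube([52, 37, 2224]);
translate([52, 0, 256]) cube([341, 37, 38]);
translate([52, 0, 515]) cube([341, 37, 38]);
translate([52, 0, 774]) cube([341, 37, 38]);
translate([52, 0, 1033]) cube([341, 37, 38]);
translate([52, 0, 1292]) cube([341, 37, 38]);
translate([52, 0, 1551]) cube([341, 37, 38]);
translate([52, 0, 1810]) cube([341, 37, 38]);
translate([52, 0, 2069]) cube([341, 37, 38]);


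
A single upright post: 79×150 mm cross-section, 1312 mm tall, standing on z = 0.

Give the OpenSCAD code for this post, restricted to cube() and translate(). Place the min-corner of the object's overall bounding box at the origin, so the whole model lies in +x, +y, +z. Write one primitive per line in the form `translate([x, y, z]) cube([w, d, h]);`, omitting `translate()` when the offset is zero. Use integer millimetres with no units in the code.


cube([79, 150, 1312]);


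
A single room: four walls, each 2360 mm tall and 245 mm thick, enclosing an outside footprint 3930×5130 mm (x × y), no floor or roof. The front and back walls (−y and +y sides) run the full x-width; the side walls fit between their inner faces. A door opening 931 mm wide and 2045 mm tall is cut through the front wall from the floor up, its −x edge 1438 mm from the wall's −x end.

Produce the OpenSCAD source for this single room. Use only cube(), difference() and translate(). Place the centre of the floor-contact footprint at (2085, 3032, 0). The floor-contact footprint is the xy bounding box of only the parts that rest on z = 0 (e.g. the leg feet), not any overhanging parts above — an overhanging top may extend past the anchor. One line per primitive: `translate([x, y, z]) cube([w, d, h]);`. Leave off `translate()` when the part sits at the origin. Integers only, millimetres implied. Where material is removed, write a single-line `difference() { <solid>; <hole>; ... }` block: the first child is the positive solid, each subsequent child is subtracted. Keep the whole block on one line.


difference() { translate([120, 467, 0]) cube([3930, 245, 2360]); translate([1558, 467, 0]) cube([931, 245, 2045]); }
translate([120, 5352, 0]) cube([3930, 245, 2360]);
translate([120, 712, 0]) cube([245, 4640, 2360]);
translate([3805, 712, 0]) cube([245, 4640, 2360]);


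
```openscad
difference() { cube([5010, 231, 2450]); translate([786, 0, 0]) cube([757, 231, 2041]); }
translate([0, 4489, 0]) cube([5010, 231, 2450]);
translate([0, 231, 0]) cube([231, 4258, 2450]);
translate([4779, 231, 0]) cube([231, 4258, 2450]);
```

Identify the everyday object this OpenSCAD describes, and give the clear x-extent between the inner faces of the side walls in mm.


A single room. The interior width is 4548 mm.

Four walls enclosing a rectangle with a door in the front wall — a room. Outside width 5010 minus two 231 mm walls gives 4548 mm.


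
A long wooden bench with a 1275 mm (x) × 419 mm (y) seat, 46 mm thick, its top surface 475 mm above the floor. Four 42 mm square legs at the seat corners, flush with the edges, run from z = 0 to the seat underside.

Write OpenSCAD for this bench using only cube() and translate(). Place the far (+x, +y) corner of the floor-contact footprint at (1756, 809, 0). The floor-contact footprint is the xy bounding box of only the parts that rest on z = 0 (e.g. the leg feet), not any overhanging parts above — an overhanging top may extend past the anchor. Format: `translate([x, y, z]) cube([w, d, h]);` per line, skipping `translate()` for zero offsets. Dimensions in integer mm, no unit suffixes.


translate([481, 390, 429]) cube([1275, 419, 46]);
translate([481, 390, 0]) cube([42, 42, 429]);
translate([481, 767, 0]) cube([42, 42, 429]);
translate([1714, 390, 0]) cube([42, 42, 429]);
translate([1714, 767, 0]) cube([42, 42, 429]);


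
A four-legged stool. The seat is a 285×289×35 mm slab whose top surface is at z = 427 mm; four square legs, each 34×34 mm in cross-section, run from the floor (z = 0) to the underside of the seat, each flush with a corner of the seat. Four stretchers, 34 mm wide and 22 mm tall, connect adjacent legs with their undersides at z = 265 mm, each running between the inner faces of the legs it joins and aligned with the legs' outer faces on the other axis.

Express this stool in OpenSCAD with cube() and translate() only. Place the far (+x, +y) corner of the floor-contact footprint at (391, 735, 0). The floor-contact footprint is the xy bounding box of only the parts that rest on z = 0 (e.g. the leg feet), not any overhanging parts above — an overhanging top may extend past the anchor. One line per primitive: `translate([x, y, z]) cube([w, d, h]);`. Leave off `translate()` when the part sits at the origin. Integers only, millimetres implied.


translate([106, 446, 392]) cube([285, 289, 35]);
translate([106, 446, 0]) cube([34, 34, 392]);
translate([357, 446, 0]) cube([34, 34, 392]);
translate([106, 701, 0]) cube([34, 34, 392]);
translate([357, 701, 0]) cube([34, 34, 392]);
translate([140, 446, 265]) cube([217, 34, 22]);
translate([140, 701, 265]) cube([217, 34, 22]);
translate([106, 480, 265]) cube([34, 221, 22]);
translate([357, 480, 265]) cube([34, 221, 22]);


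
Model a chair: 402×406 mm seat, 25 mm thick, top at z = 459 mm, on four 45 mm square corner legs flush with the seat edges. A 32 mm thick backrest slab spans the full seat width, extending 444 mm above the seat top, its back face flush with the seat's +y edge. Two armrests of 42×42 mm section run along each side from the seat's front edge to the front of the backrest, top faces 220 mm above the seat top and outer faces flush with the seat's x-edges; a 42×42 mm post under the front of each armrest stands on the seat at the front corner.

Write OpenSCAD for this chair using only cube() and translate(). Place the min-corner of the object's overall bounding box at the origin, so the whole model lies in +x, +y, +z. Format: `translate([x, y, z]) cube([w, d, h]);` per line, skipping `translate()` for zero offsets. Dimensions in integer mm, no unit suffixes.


translate([0, 0, 434]) cube([402, 406, 25]);
cube([45, 45, 434]);
translate([357, 0, 0]) cube([45, 45, 434]);
translate([0, 361, 0]) cube([45, 45, 434]);
translate([357, 361, 0]) cube([45, 45, 434]);
translate([0, 374, 459]) cube([402, 32, 444]);
translate([0, 0, 637]) cube([42, 374, 42]);
translate([360, 0, 637]) cube([42, 374, 42]);
translate([0, 0, 459]) cube([42, 42, 178]);
translate([360, 0, 459]) cube([42, 42, 178]);


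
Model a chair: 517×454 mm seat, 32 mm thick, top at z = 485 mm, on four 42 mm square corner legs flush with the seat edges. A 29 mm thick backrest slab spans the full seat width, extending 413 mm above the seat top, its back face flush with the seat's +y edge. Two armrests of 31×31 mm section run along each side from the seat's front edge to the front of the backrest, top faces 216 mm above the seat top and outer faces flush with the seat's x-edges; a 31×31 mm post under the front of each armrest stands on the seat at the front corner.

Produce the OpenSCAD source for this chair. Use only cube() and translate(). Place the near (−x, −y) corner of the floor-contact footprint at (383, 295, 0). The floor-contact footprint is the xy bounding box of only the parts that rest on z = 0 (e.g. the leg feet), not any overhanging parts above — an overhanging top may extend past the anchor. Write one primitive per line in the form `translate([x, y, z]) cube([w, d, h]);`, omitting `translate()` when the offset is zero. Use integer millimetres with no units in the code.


// leg_h = 485 - 32 = 453
// arm post h = 216 - 31 = 185
translate([383, 295, 453]) cube([517, 454, 32]);
translate([383, 295, 0]) cube([42, 42, 453]);
translate([858, 295, 0]) cube([42, 42, 453]);
translate([383, 707, 0]) cube([42, 42, 453]);
translate([858, 707, 0]) cube([42, 42, 453]);
translate([383, 720, 485]) cube([517, 29, 413]);
translate([383, 295, 670]) cube([31, 425, 31]);
translate([869, 295, 670]) cube([31, 425, 31]);
translate([383, 295, 485]) cube([31, 31, 185]);
translate([869, 295, 485]) cube([31, 31, 185]);
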